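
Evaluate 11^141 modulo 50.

11

By square-and-multiply:
141 in binary is 10001101, i.e. 141 = 128 + 8 + 4 + 1.
11^1 ≡ 11 (mod 50)
11^2 ≡ 11^2 = 121 ≡ 21 (mod 50)
11^4 ≡ 21^2 = 441 ≡ 41 (mod 50)
11^8 ≡ 41^2 = 1681 ≡ 31 (mod 50)
11^16 ≡ 31^2 = 961 ≡ 11 (mod 50)
11^32 ≡ 11^2 = 121 ≡ 21 (mod 50)
11^64 ≡ 21^2 = 441 ≡ 41 (mod 50)
11^128 ≡ 41^2 = 1681 ≡ 31 (mod 50)
11^141 = 11^128 × 11^8 × 11^4 × 11^1 ≡ 31 × 31 × 41 × 11 (mod 50).
Accumulate the product:
31 × 31 = 961 ≡ 11
11 × 41 = 451 ≡ 1
1 × 11 = 11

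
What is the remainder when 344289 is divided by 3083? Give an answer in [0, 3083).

2076

344289 = 111*3083 + 2076, so 344289 ≡ 2076 (mod 3083).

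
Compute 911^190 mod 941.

Compute successive squares:
190 in binary is 10111110, i.e. 190 = 128 + 32 + 16 + 8 + 4 + 2.
911^1 ≡ 911 (mod 941)
911^2 ≡ 911^2 = 829921 ≡ 900 (mod 941)
911^4 ≡ 900^2 = 810000 ≡ 740 (mod 941)
911^8 ≡ 740^2 = 547600 ≡ 879 (mod 941)
911^16 ≡ 879^2 = 772641 ≡ 80 (mod 941)
911^32 ≡ 80^2 = 6400 ≡ 754 (mod 941)
911^64 ≡ 754^2 = 568516 ≡ 152 (mod 941)
911^128 ≡ 152^2 = 23104 ≡ 520 (mod 941)
911^190 = 911^128 * 911^32 * 911^16 * 911^8 * 911^4 * 911^2 ≡ 520 * 754 * 80 * 879 * 740 * 900 (mod 941).
Accumulate the product:
520 * 754 = 392080 ≡ 624
624 * 80 = 49920 ≡ 47
47 * 879 = 41313 ≡ 850
850 * 740 = 629000 ≡ 412
412 * 900 = 370800 ≡ 46

46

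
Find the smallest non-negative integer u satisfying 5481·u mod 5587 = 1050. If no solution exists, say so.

728

gcd(5481, 5587) = 1, so a unique solution mod 5587 exists.
5481⁻¹ ≡ 2161 (mod 5587).
u ≡ 2161·1050 ≡ 728 (mod 5587).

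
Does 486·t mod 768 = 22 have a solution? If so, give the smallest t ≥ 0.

gcd(486, 768) = 6, and 6 does not divide 22.
So the congruence has no solution.

no solution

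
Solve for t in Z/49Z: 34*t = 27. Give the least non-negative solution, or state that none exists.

gcd(34, 49) = 1, so a unique solution mod 49 exists.
34⁻¹ ≡ 13 (mod 49).
t ≡ 13*27 ≡ 8 (mod 49).

8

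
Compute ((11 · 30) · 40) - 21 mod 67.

47

11 · 30 = 330 ≡ 62 (mod 67)
62 · 40 = 2480 ≡ 1 (mod 67)
1 - 21 = -20 ≡ 47 (mod 67)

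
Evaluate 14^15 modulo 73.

21

By square-and-multiply:
15 in binary is 1111, i.e. 15 = 8 + 4 + 2 + 1.
14^1 ≡ 14 (mod 73)
14^2 ≡ 14^2 = 196 ≡ 50 (mod 73)
14^4 ≡ 50^2 = 2500 ≡ 18 (mod 73)
14^8 ≡ 18^2 = 324 ≡ 32 (mod 73)
14^15 = 14^8 · 14^4 · 14^2 · 14^1 ≡ 32 · 18 · 50 · 14 (mod 73).
Accumulate the product:
32 · 18 = 576 ≡ 65
65 · 50 = 3250 ≡ 38
38 · 14 = 532 ≡ 21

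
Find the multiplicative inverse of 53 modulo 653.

Run the extended Euclidean algorithm:
653 = 12·53 + 17
53 = 3·17 + 2
17 = 8·2 + 1
2 = 2·1 + 0
gcd(53, 653) = 1, so the inverse exists.
Back-substitute for 1:
1 = 1·17 − 8·2
  = −8·53 + 25·17
  = 25·653 − 308·53
So 53⁻¹ ≡ −308 ≡ 345 (mod 653).

345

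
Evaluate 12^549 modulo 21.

6

12^1 ≡ 12 (mod 21)
12^2 ≡ 12^2 = 144 ≡ 18 (mod 21)
12^4 ≡ 18^2 = 324 ≡ 9 (mod 21)
12^8 ≡ 9^2 = 81 ≡ 18 (mod 21)
12^16 ≡ 18^2 = 324 ≡ 9 (mod 21)
12^32 ≡ 9^2 = 81 ≡ 18 (mod 21)
12^64 ≡ 18^2 = 324 ≡ 9 (mod 21)
12^128 ≡ 9^2 = 81 ≡ 18 (mod 21)
12^256 ≡ 18^2 = 324 ≡ 9 (mod 21)
12^512 ≡ 9^2 = 81 ≡ 18 (mod 21)
12^549 = 12^512 * 12^32 * 12^4 * 12^1 ≡ 18 * 18 * 9 * 12 (mod 21).
Accumulate the product:
18 * 18 = 324 ≡ 9
9 * 9 = 81 ≡ 18
18 * 12 = 216 ≡ 6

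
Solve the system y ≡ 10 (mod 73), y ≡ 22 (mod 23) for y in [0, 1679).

73⁻¹ mod 23: 73×6 ≡ 1 (mod 23), so 73⁻¹ ≡ 6.
y = 10 + 73×((22 − 10)×6 mod 23) = 10 + 73×3 = 229.

229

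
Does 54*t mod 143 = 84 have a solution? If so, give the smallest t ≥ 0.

gcd(54, 143) = 1, so a unique solution mod 143 exists.
54⁻¹ ≡ 98 (mod 143).
t ≡ 98*84 ≡ 81 (mod 143).

81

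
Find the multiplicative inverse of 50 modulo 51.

50

51 = 1×50 + 1
50 = 50×1 + 0
gcd(50, 51) = 1, so the inverse exists.
Back-substitute for 1:
1 = 1×51 − 1×50
So 50⁻¹ ≡ −1 ≡ 50 (mod 51).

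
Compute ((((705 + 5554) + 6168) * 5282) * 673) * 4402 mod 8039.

6036

705 + 5554 = 6259
6259 + 6168 = 12427 ≡ 4388 (mod 8039)
4388 * 5282 = 23177416 ≡ 979 (mod 8039)
979 * 673 = 658867 ≡ 7708 (mod 8039)
7708 * 4402 = 33930616 ≡ 6036 (mod 8039)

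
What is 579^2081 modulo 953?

Using repeated squaring:
2081 in binary is 100000100001, i.e. 2081 = 2048 + 32 + 1.
579^1 ≡ 579 (mod 953)
579^2 ≡ 579^2 = 335241 ≡ 738 (mod 953)
579^4 ≡ 738^2 = 544644 ≡ 481 (mod 953)
579^8 ≡ 481^2 = 231361 ≡ 735 (mod 953)
579^16 ≡ 735^2 = 540225 ≡ 827 (mod 953)
579^32 ≡ 827^2 = 683929 ≡ 628 (mod 953)
579^64 ≡ 628^2 = 394384 ≡ 795 (mod 953)
579^128 ≡ 795^2 = 632025 ≡ 186 (mod 953)
579^256 ≡ 186^2 = 34596 ≡ 288 (mod 953)
579^512 ≡ 288^2 = 82944 ≡ 33 (mod 953)
579^1024 ≡ 33^2 = 1089 ≡ 136 (mod 953)
579^2048 ≡ 136^2 = 18496 ≡ 389 (mod 953)
579^2081 = 579^2048 × 579^32 × 579^1 ≡ 389 × 628 × 579 (mod 953).
Accumulate the product:
389 × 628 = 244292 ≡ 324
324 × 579 = 187596 ≡ 808

808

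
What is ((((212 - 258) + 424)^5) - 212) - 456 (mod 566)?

350

212 - 258 = -46 ≡ 520 (mod 566)
520 + 424 = 944 ≡ 378 (mod 566)
(378)^5 ≡ 452 (mod 566)
452 - 212 = 240
240 - 456 = -216 ≡ 350 (mod 566)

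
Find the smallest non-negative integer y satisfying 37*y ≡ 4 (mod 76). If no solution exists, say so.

72

gcd(37, 76) = 1, so a unique solution mod 76 exists.
37⁻¹ ≡ 37 (mod 76).
y ≡ 37*4 ≡ 72 (mod 76).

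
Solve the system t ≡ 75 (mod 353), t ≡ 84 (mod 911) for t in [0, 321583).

67498

353⁻¹ mod 911: 353*831 ≡ 1 (mod 911), so 353⁻¹ ≡ 831.
t = 75 + 353*((84 − 75)*831 mod 911) = 75 + 353*191 = 67498.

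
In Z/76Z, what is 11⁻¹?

76 = 6×11 + 10
11 = 1×10 + 1
10 = 10×1 + 0
gcd(11, 76) = 1, so the inverse exists.
Bézout: 1 = −1×76 + 7×11.
So 11⁻¹ ≡ 7 (mod 76).

7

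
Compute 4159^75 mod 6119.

423

75 in binary is 1001011, i.e. 75 = 64 + 8 + 2 + 1.
4159^1 ≡ 4159 (mod 6119)
4159^2 ≡ 4159^2 = 17297281 ≡ 4987 (mod 6119)
4159^4 ≡ 4987^2 = 24870169 ≡ 2553 (mod 6119)
4159^8 ≡ 2553^2 = 6517809 ≡ 1074 (mod 6119)
4159^16 ≡ 1074^2 = 1153476 ≡ 3104 (mod 6119)
4159^32 ≡ 3104^2 = 9634816 ≡ 3510 (mod 6119)
4159^64 ≡ 3510^2 = 12320100 ≡ 2553 (mod 6119)
4159^75 = 4159^64 * 4159^8 * 4159^2 * 4159^1 ≡ 2553 * 1074 * 4987 * 4159 (mod 6119).
Accumulate the product:
2553 * 1074 = 2741922 ≡ 610
610 * 4987 = 3042070 ≡ 927
927 * 4159 = 3855393 ≡ 423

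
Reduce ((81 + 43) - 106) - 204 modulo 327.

81 + 43 = 124
124 - 106 = 18
18 - 204 = -186 ≡ 141 (mod 327)

141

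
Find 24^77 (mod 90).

Compute successive squares:
77 in binary is 1001101, i.e. 77 = 64 + 8 + 4 + 1.
24^1 ≡ 24 (mod 90)
24^2 ≡ 24^2 = 576 ≡ 36 (mod 90)
24^4 ≡ 36^2 = 1296 ≡ 36 (mod 90)
24^8 ≡ 36^2 = 1296 ≡ 36 (mod 90)
24^16 ≡ 36^2 = 1296 ≡ 36 (mod 90)
24^32 ≡ 36^2 = 1296 ≡ 36 (mod 90)
24^64 ≡ 36^2 = 1296 ≡ 36 (mod 90)
24^77 = 24^64 × 24^8 × 24^4 × 24^1 ≡ 36 × 36 × 36 × 24 (mod 90).
Accumulate the product:
36 × 36 = 1296 ≡ 36
36 × 36 = 1296 ≡ 36
36 × 24 = 864 ≡ 54

54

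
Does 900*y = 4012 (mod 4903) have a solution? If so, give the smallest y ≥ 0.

gcd(900, 4903) = 1, so a unique solution mod 4903 exists.
900⁻¹ ≡ 4538 (mod 4903).
y ≡ 4538*4012 ≡ 1617 (mod 4903).

1617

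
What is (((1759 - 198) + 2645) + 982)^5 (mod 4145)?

1759 - 198 = 1561
1561 + 2645 = 4206 ≡ 61 (mod 4145)
61 + 982 = 1043
(1043)^5 ≡ 173 (mod 4145)

173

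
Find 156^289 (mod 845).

676

156^1 ≡ 156 (mod 845)
156^2 ≡ 156^2 = 24336 ≡ 676 (mod 845)
156^4 ≡ 676^2 = 456976 ≡ 676 (mod 845)
156^8 ≡ 676^2 = 456976 ≡ 676 (mod 845)
156^16 ≡ 676^2 = 456976 ≡ 676 (mod 845)
156^32 ≡ 676^2 = 456976 ≡ 676 (mod 845)
156^64 ≡ 676^2 = 456976 ≡ 676 (mod 845)
156^128 ≡ 676^2 = 456976 ≡ 676 (mod 845)
156^256 ≡ 676^2 = 456976 ≡ 676 (mod 845)
156^289 = 156^256 * 156^32 * 156^1 ≡ 676 * 676 * 156 (mod 845).
Accumulate the product:
676 * 676 = 456976 ≡ 676
676 * 156 = 105456 ≡ 676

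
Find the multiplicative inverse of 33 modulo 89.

27

89 = 2*33 + 23
33 = 1*23 + 10
23 = 2*10 + 3
10 = 3*3 + 1
3 = 3*1 + 0
gcd(33, 89) = 1, so the inverse exists.
Bézout: 1 = −10*89 + 27*33.
So 33⁻¹ ≡ 27 (mod 89).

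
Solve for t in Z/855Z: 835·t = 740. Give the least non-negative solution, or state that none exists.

gcd(835, 855) = 5, and 5 | 740, so solutions exist.
Divide through by 5: 167·t ≡ 148 (mod 171).
167⁻¹ ≡ 128 (mod 171).
t ≡ 128·148 ≡ 134 (mod 171).
The smallest non-negative solution is t = 134.

134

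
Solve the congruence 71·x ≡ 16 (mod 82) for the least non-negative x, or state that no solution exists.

6

gcd(71, 82) = 1, so a unique solution mod 82 exists.
71⁻¹ ≡ 67 (mod 82).
x ≡ 67·16 ≡ 6 (mod 82).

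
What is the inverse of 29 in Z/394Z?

394 = 13×29 + 17
29 = 1×17 + 12
17 = 1×12 + 5
12 = 2×5 + 2
5 = 2×2 + 1
2 = 2×1 + 0
gcd(29, 394) = 1, so the inverse exists.
Bézout: 1 = 12×394 − 163×29.
So 29⁻¹ ≡ −163 ≡ 231 (mod 394).

231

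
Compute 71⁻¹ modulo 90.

71

90 = 1*71 + 19
71 = 3*19 + 14
19 = 1*14 + 5
14 = 2*5 + 4
5 = 1*4 + 1
4 = 4*1 + 0
gcd(71, 90) = 1, so the inverse exists.
Back-substitute for 1:
1 = 1*5 − 1*4
  = −1*14 + 3*5
  = 3*19 − 4*14
  = −4*71 + 15*19
  = 15*90 − 19*71
So 71⁻¹ ≡ −19 ≡ 71 (mod 90).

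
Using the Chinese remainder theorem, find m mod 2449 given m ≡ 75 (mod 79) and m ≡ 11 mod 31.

79⁻¹ mod 31: 79*11 ≡ 1 (mod 31), so 79⁻¹ ≡ 11.
m = 75 + 79*((11 − 75)*11 mod 31) = 75 + 79*9 = 786.

786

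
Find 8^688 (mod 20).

16

688 in binary is 1010110000, i.e. 688 = 512 + 128 + 32 + 16.
8^1 ≡ 8 (mod 20)
8^2 ≡ 8^2 = 64 ≡ 4 (mod 20)
8^4 ≡ 4^2 = 16 (mod 20)
8^8 ≡ 16^2 = 256 ≡ 16 (mod 20)
8^16 ≡ 16^2 = 256 ≡ 16 (mod 20)
8^32 ≡ 16^2 = 256 ≡ 16 (mod 20)
8^64 ≡ 16^2 = 256 ≡ 16 (mod 20)
8^128 ≡ 16^2 = 256 ≡ 16 (mod 20)
8^256 ≡ 16^2 = 256 ≡ 16 (mod 20)
8^512 ≡ 16^2 = 256 ≡ 16 (mod 20)
8^688 = 8^512 · 8^128 · 8^32 · 8^16 ≡ 16 · 16 · 16 · 16 (mod 20).
Accumulate the product:
16 · 16 = 256 ≡ 16
16 · 16 = 256 ≡ 16
16 · 16 = 256 ≡ 16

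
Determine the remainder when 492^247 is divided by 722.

54

By square-and-multiply:
492^1 ≡ 492 (mod 722)
492^2 ≡ 492^2 = 242064 ≡ 194 (mod 722)
492^4 ≡ 194^2 = 37636 ≡ 92 (mod 722)
492^8 ≡ 92^2 = 8464 ≡ 522 (mod 722)
492^16 ≡ 522^2 = 272484 ≡ 290 (mod 722)
492^32 ≡ 290^2 = 84100 ≡ 348 (mod 722)
492^64 ≡ 348^2 = 121104 ≡ 530 (mod 722)
492^128 ≡ 530^2 = 280900 ≡ 42 (mod 722)
492^247 = 492^128 * 492^64 * 492^32 * 492^16 * 492^4 * 492^2 * 492^1 ≡ 42 * 530 * 348 * 290 * 92 * 194 * 492 (mod 722).
Accumulate the product:
42 * 530 = 22260 ≡ 600
600 * 348 = 208800 ≡ 142
142 * 290 = 41180 ≡ 26
26 * 92 = 2392 ≡ 226
226 * 194 = 43844 ≡ 524
524 * 492 = 257808 ≡ 54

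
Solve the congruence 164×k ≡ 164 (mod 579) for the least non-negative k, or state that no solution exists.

gcd(164, 579) = 1, so a unique solution mod 579 exists.
164⁻¹ ≡ 173 (mod 579).
k ≡ 173×164 ≡ 1 (mod 579).

1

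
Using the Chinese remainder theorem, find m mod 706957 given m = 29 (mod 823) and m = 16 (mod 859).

823⁻¹ mod 859: 823*167 ≡ 1 (mod 859), so 823⁻¹ ≡ 167.
m = 29 + 823*((16 − 29)*167 mod 859) = 29 + 823*406 = 334167.
Check: 334167 mod 823 = 29, 334167 mod 859 = 16. ✓

334167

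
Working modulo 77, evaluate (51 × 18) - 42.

29

51 × 18 = 918 ≡ 71 (mod 77)
71 - 42 = 29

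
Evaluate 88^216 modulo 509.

216 in binary is 11011000, i.e. 216 = 128 + 64 + 16 + 8.
88^1 ≡ 88 (mod 509)
88^2 ≡ 88^2 = 7744 ≡ 109 (mod 509)
88^4 ≡ 109^2 = 11881 ≡ 174 (mod 509)
88^8 ≡ 174^2 = 30276 ≡ 245 (mod 509)
88^16 ≡ 245^2 = 60025 ≡ 472 (mod 509)
88^32 ≡ 472^2 = 222784 ≡ 351 (mod 509)
88^64 ≡ 351^2 = 123201 ≡ 23 (mod 509)
88^128 ≡ 23^2 = 529 ≡ 20 (mod 509)
88^216 = 88^128 × 88^64 × 88^16 × 88^8 ≡ 20 × 23 × 472 × 245 (mod 509).
Accumulate the product:
20 × 23 = 460
460 × 472 = 217120 ≡ 286
286 × 245 = 70070 ≡ 337

337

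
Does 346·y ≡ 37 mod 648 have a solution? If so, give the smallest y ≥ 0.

no solution

gcd(346, 648) = 2, and 2 does not divide 37.
So the congruence has no solution.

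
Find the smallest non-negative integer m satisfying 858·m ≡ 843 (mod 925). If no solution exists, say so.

gcd(858, 925) = 1, so a unique solution mod 925 exists.
858⁻¹ ≡ 497 (mod 925).
m ≡ 497·843 ≡ 871 (mod 925).

871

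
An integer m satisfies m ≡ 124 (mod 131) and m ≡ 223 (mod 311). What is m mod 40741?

131⁻¹ mod 311: 131×19 ≡ 1 (mod 311), so 131⁻¹ ≡ 19.
m = 124 + 131×((223 − 124)×19 mod 311) = 124 + 131×15 = 2089.

2089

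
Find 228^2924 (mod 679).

632

By square-and-multiply:
2924 in binary is 101101101100, i.e. 2924 = 2048 + 512 + 256 + 64 + 32 + 8 + 4.
228^1 ≡ 228 (mod 679)
228^2 ≡ 228^2 = 51984 ≡ 380 (mod 679)
228^4 ≡ 380^2 = 144400 ≡ 452 (mod 679)
228^8 ≡ 452^2 = 204304 ≡ 604 (mod 679)
228^16 ≡ 604^2 = 364816 ≡ 193 (mod 679)
228^32 ≡ 193^2 = 37249 ≡ 583 (mod 679)
228^64 ≡ 583^2 = 339889 ≡ 389 (mod 679)
228^128 ≡ 389^2 = 151321 ≡ 583 (mod 679)
228^256 ≡ 583^2 = 339889 ≡ 389 (mod 679)
228^512 ≡ 389^2 = 151321 ≡ 583 (mod 679)
228^1024 ≡ 583^2 = 339889 ≡ 389 (mod 679)
228^2048 ≡ 389^2 = 151321 ≡ 583 (mod 679)
228^2924 = 228^2048 · 228^512 · 228^256 · 228^64 · 228^32 · 228^8 · 228^4 ≡ 583 · 583 · 389 · 389 · 583 · 604 · 452 (mod 679).
Accumulate the product:
583 · 583 = 339889 ≡ 389
389 · 389 = 151321 ≡ 583
583 · 389 = 226787 ≡ 1
1 · 583 = 583
583 · 604 = 352132 ≡ 410
410 · 452 = 185320 ≡ 632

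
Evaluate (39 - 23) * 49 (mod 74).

44

39 - 23 = 16
16 * 49 = 784 ≡ 44 (mod 74)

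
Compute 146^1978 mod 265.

116

By square-and-multiply:
146^1 ≡ 146 (mod 265)
146^2 ≡ 146^2 = 21316 ≡ 116 (mod 265)
146^4 ≡ 116^2 = 13456 ≡ 206 (mod 265)
146^8 ≡ 206^2 = 42436 ≡ 36 (mod 265)
146^16 ≡ 36^2 = 1296 ≡ 236 (mod 265)
146^32 ≡ 236^2 = 55696 ≡ 46 (mod 265)
146^64 ≡ 46^2 = 2116 ≡ 261 (mod 265)
146^128 ≡ 261^2 = 68121 ≡ 16 (mod 265)
146^256 ≡ 16^2 = 256 (mod 265)
146^512 ≡ 256^2 = 65536 ≡ 81 (mod 265)
146^1024 ≡ 81^2 = 6561 ≡ 201 (mod 265)
146^1978 = 146^1024 * 146^512 * 146^256 * 146^128 * 146^32 * 146^16 * 146^8 * 146^2 ≡ 201 * 81 * 256 * 16 * 46 * 236 * 36 * 116 (mod 265).
Accumulate the product:
201 * 81 = 16281 ≡ 116
116 * 256 = 29696 ≡ 16
16 * 16 = 256
256 * 46 = 11776 ≡ 116
116 * 236 = 27376 ≡ 81
81 * 36 = 2916 ≡ 1
1 * 116 = 116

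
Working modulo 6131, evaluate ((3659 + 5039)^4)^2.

3659 + 5039 = 8698 ≡ 2567 (mod 6131)
(2567)^4 ≡ 775 (mod 6131)
(775)^2 ≡ 5918 (mod 6131)

5918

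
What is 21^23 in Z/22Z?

Compute successive squares:
21^1 ≡ 21 (mod 22)
21^2 ≡ 21^2 = 441 ≡ 1 (mod 22)
21^4 ≡ 1^2 = 1 (mod 22)
21^8 ≡ 1^2 = 1 (mod 22)
21^16 ≡ 1^2 = 1 (mod 22)
21^23 = 21^16 * 21^4 * 21^2 * 21^1 ≡ 1 * 1 * 1 * 21 (mod 22).
Accumulate the product:
1 * 1 = 1
1 * 1 = 1
1 * 21 = 21

21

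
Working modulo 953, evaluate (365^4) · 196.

440

(365)^4 ≡ 858 (mod 953)
858 · 196 = 168168 ≡ 440 (mod 953)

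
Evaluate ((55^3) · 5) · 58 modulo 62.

40

(55)^3 ≡ 29 (mod 62)
29 · 5 = 145 ≡ 21 (mod 62)
21 · 58 = 1218 ≡ 40 (mod 62)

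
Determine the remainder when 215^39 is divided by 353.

39 in binary is 100111, i.e. 39 = 32 + 4 + 2 + 1.
215^1 ≡ 215 (mod 353)
215^2 ≡ 215^2 = 46225 ≡ 335 (mod 353)
215^4 ≡ 335^2 = 112225 ≡ 324 (mod 353)
215^8 ≡ 324^2 = 104976 ≡ 135 (mod 353)
215^16 ≡ 135^2 = 18225 ≡ 222 (mod 353)
215^32 ≡ 222^2 = 49284 ≡ 217 (mod 353)
215^39 = 215^32 * 215^4 * 215^2 * 215^1 ≡ 217 * 324 * 335 * 215 (mod 353).
Accumulate the product:
217 * 324 = 70308 ≡ 61
61 * 335 = 20435 ≡ 314
314 * 215 = 67510 ≡ 87

87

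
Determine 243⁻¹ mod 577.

Apply the Euclidean algorithm and back-substitute:
577 = 2×243 + 91
243 = 2×91 + 61
91 = 1×61 + 30
61 = 2×30 + 1
30 = 30×1 + 0
gcd(243, 577) = 1, so the inverse exists.
Bézout: 1 = −8×577 + 19×243.
So 243⁻¹ ≡ 19 (mod 577).

19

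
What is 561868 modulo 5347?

561868 = 105·5347 + 433, so 561868 ≡ 433 (mod 5347).

433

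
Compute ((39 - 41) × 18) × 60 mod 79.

39 - 41 = -2 ≡ 77 (mod 79)
77 × 18 = 1386 ≡ 43 (mod 79)
43 × 60 = 2580 ≡ 52 (mod 79)

52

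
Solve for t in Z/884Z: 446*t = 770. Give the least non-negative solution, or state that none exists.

gcd(446, 884) = 2, and 2 | 770, so solutions exist.
Divide through by 2: 223*t = 385 (mod 442).
223⁻¹ ≡ 111 (mod 442).
t ≡ 111*385 ≡ 303 (mod 442).
The smallest non-negative solution is t = 303.

303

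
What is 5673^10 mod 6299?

Using repeated squaring:
10 in binary is 1010, i.e. 10 = 8 + 2.
5673^1 ≡ 5673 (mod 6299)
5673^2 ≡ 5673^2 = 32182929 ≡ 1338 (mod 6299)
5673^4 ≡ 1338^2 = 1790244 ≡ 1328 (mod 6299)
5673^8 ≡ 1328^2 = 1763584 ≡ 6163 (mod 6299)
5673^10 = 5673^8 * 5673^2 ≡ 6163 * 1338 (mod 6299).
6163 * 1338 = 8246094 ≡ 703 (mod 6299).

703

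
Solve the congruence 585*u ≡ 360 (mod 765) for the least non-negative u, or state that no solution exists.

gcd(585, 765) = 45, and 45 | 360, so solutions exist.
Divide through by 45: 13*u ≡ 8 (mod 17).
13⁻¹ ≡ 4 (mod 17).
u ≡ 4*8 ≡ 15 (mod 17).
The smallest non-negative solution is u = 15.

15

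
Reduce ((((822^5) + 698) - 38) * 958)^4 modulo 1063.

815

(822)^5 ≡ 257 (mod 1063)
257 + 698 = 955
955 - 38 = 917
917 * 958 = 878486 ≡ 448 (mod 1063)
(448)^4 ≡ 815 (mod 1063)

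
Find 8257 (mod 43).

1

8257 = 192×43 + 1, so 8257 ≡ 1 (mod 43).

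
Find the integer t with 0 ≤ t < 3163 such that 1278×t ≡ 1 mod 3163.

1631

By the extended Euclidean algorithm:
3163 = 2*1278 + 607
1278 = 2*607 + 64
607 = 9*64 + 31
64 = 2*31 + 2
31 = 15*2 + 1
2 = 2*1 + 0
gcd(1278, 3163) = 1, so the inverse exists.
Back-substitute for 1:
1 = 1*31 − 15*2
  = −15*64 + 31*31
  = 31*607 − 294*64
  = −294*1278 + 619*607
  = 619*3163 − 1532*1278
So 1278⁻¹ ≡ −1532 ≡ 1631 (mod 3163).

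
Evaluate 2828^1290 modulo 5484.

Using repeated squaring:
2828^1 ≡ 2828 (mod 5484)
2828^2 ≡ 2828^2 = 7997584 ≡ 1912 (mod 5484)
2828^4 ≡ 1912^2 = 3655744 ≡ 3400 (mod 5484)
2828^8 ≡ 3400^2 = 11560000 ≡ 5212 (mod 5484)
2828^16 ≡ 5212^2 = 27164944 ≡ 2692 (mod 5484)
2828^32 ≡ 2692^2 = 7246864 ≡ 2500 (mod 5484)
2828^64 ≡ 2500^2 = 6250000 ≡ 3724 (mod 5484)
2828^128 ≡ 3724^2 = 13868176 ≡ 4624 (mod 5484)
2828^256 ≡ 4624^2 = 21381376 ≡ 4744 (mod 5484)
2828^512 ≡ 4744^2 = 22505536 ≡ 4684 (mod 5484)
2828^1024 ≡ 4684^2 = 21939856 ≡ 3856 (mod 5484)
2828^1290 = 2828^1024 · 2828^256 · 2828^8 · 2828^2 ≡ 3856 · 4744 · 5212 · 1912 (mod 5484).
Accumulate the product:
3856 · 4744 = 18292864 ≡ 3724
3724 · 5212 = 19409488 ≡ 1612
1612 · 1912 = 3082144 ≡ 136

136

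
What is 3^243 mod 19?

18

243 in binary is 11110011, i.e. 243 = 128 + 64 + 32 + 16 + 2 + 1.
3^1 ≡ 3 (mod 19)
3^2 ≡ 3^2 = 9 (mod 19)
3^4 ≡ 9^2 = 81 ≡ 5 (mod 19)
3^8 ≡ 5^2 = 25 ≡ 6 (mod 19)
3^16 ≡ 6^2 = 36 ≡ 17 (mod 19)
3^32 ≡ 17^2 = 289 ≡ 4 (mod 19)
3^64 ≡ 4^2 = 16 (mod 19)
3^128 ≡ 16^2 = 256 ≡ 9 (mod 19)
3^243 = 3^128 * 3^64 * 3^32 * 3^16 * 3^2 * 3^1 ≡ 9 * 16 * 4 * 17 * 9 * 3 (mod 19).
Accumulate the product:
9 * 16 = 144 ≡ 11
11 * 4 = 44 ≡ 6
6 * 17 = 102 ≡ 7
7 * 9 = 63 ≡ 6
6 * 3 = 18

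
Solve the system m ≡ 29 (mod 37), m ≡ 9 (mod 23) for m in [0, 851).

37⁻¹ mod 23: 37×5 ≡ 1 (mod 23), so 37⁻¹ ≡ 5.
m = 29 + 37×((9 − 29)×5 mod 23) = 29 + 37×15 = 584.

584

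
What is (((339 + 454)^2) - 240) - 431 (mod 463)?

350

339 + 454 = 793 ≡ 330 (mod 463)
(330)^2 ≡ 95 (mod 463)
95 - 240 = -145 ≡ 318 (mod 463)
318 - 431 = -113 ≡ 350 (mod 463)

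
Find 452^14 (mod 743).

Compute successive squares:
14 in binary is 1110, i.e. 14 = 8 + 4 + 2.
452^1 ≡ 452 (mod 743)
452^2 ≡ 452^2 = 204304 ≡ 722 (mod 743)
452^4 ≡ 722^2 = 521284 ≡ 441 (mod 743)
452^8 ≡ 441^2 = 194481 ≡ 558 (mod 743)
452^14 = 452^8 * 452^4 * 452^2 ≡ 558 * 441 * 722 (mod 743).
Accumulate the product:
558 * 441 = 246078 ≡ 145
145 * 722 = 104690 ≡ 670

670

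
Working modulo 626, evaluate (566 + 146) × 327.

578

566 + 146 = 712 ≡ 86 (mod 626)
86 × 327 = 28122 ≡ 578 (mod 626)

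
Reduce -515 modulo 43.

1

-515 = -12*43 + 1, so -515 ≡ 1 (mod 43).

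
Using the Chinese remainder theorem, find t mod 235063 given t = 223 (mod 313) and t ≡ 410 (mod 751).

232469

313⁻¹ mod 751: 313·12 ≡ 1 (mod 751), so 313⁻¹ ≡ 12.
t = 223 + 313·((410 − 223)·12 mod 751) = 223 + 313·742 = 232469.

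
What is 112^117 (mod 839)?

653

Compute successive squares:
117 in binary is 1110101, i.e. 117 = 64 + 32 + 16 + 4 + 1.
112^1 ≡ 112 (mod 839)
112^2 ≡ 112^2 = 12544 ≡ 798 (mod 839)
112^4 ≡ 798^2 = 636804 ≡ 3 (mod 839)
112^8 ≡ 3^2 = 9 (mod 839)
112^16 ≡ 9^2 = 81 (mod 839)
112^32 ≡ 81^2 = 6561 ≡ 688 (mod 839)
112^64 ≡ 688^2 = 473344 ≡ 148 (mod 839)
112^117 = 112^64 × 112^32 × 112^16 × 112^4 × 112^1 ≡ 148 × 688 × 81 × 3 × 112 (mod 839).
Accumulate the product:
148 × 688 = 101824 ≡ 305
305 × 81 = 24705 ≡ 374
374 × 3 = 1122 ≡ 283
283 × 112 = 31696 ≡ 653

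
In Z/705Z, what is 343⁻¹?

705 = 2×343 + 19
343 = 18×19 + 1
19 = 19×1 + 0
gcd(343, 705) = 1, so the inverse exists.
Bézout: 1 = −18×705 + 37×343.
So 343⁻¹ ≡ 37 (mod 705).

37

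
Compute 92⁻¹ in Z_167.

167 = 1·92 + 75
92 = 1·75 + 17
75 = 4·17 + 7
17 = 2·7 + 3
7 = 2·3 + 1
3 = 3·1 + 0
gcd(92, 167) = 1, so the inverse exists.
Back-substitute for 1:
1 = 1·7 − 2·3
  = −2·17 + 5·7
  = 5·75 − 22·17
  = −22·92 + 27·75
  = 27·167 − 49·92
So 92⁻¹ ≡ −49 ≡ 118 (mod 167).

118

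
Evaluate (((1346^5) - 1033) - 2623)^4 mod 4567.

3755

(1346)^5 ≡ 2123 (mod 4567)
2123 - 1033 = 1090
1090 - 2623 = -1533 ≡ 3034 (mod 4567)
(3034)^4 ≡ 3755 (mod 4567)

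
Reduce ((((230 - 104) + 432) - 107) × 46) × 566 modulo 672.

380

230 - 104 = 126
126 + 432 = 558
558 - 107 = 451
451 × 46 = 20746 ≡ 586 (mod 672)
586 × 566 = 331676 ≡ 380 (mod 672)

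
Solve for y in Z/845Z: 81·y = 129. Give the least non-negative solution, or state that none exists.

gcd(81, 845) = 1, so a unique solution mod 845 exists.
81⁻¹ ≡ 386 (mod 845).
y ≡ 386·129 ≡ 784 (mod 845).

784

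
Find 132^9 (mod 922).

9 in binary is 1001, i.e. 9 = 8 + 1.
132^1 ≡ 132 (mod 922)
132^2 ≡ 132^2 = 17424 ≡ 828 (mod 922)
132^4 ≡ 828^2 = 685584 ≡ 538 (mod 922)
132^8 ≡ 538^2 = 289444 ≡ 858 (mod 922)
132^9 = 132^8 · 132^1 ≡ 858 · 132 (mod 922).
858 · 132 = 113256 ≡ 772 (mod 922).

772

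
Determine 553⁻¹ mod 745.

Apply the Euclidean algorithm and back-substitute:
745 = 1·553 + 192
553 = 2·192 + 169
192 = 1·169 + 23
169 = 7·23 + 8
23 = 2·8 + 7
8 = 1·7 + 1
7 = 7·1 + 0
gcd(553, 745) = 1, so the inverse exists.
Back-substitute for 1:
1 = 1·8 − 1·7
  = −1·23 + 3·8
  = 3·169 − 22·23
  = −22·192 + 25·169
  = 25·553 − 72·192
  = −72·745 + 97·553
So 553⁻¹ ≡ 97 (mod 745).

97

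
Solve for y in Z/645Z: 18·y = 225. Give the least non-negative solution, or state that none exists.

120

gcd(18, 645) = 3, and 3 | 225, so solutions exist.
Divide through by 3: 6·y = 75 (mod 215).
6⁻¹ ≡ 36 (mod 215).
y ≡ 36·75 ≡ 120 (mod 215).
The smallest non-negative solution is y = 120.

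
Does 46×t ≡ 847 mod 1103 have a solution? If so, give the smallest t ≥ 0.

474

gcd(46, 1103) = 1, so a unique solution mod 1103 exists.
46⁻¹ ≡ 24 (mod 1103).
t ≡ 24×847 ≡ 474 (mod 1103).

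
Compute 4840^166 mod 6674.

166 in binary is 10100110, i.e. 166 = 128 + 32 + 4 + 2.
4840^1 ≡ 4840 (mod 6674)
4840^2 ≡ 4840^2 = 23425600 ≡ 6534 (mod 6674)
4840^4 ≡ 6534^2 = 42693156 ≡ 6252 (mod 6674)
4840^8 ≡ 6252^2 = 39087504 ≡ 4560 (mod 6674)
4840^16 ≡ 4560^2 = 20793600 ≡ 4090 (mod 6674)
4840^32 ≡ 4090^2 = 16728100 ≡ 3056 (mod 6674)
4840^64 ≡ 3056^2 = 9339136 ≡ 2210 (mod 6674)
4840^128 ≡ 2210^2 = 4884100 ≡ 5406 (mod 6674)
4840^166 = 4840^128 * 4840^32 * 4840^4 * 4840^2 ≡ 5406 * 3056 * 6252 * 6534 (mod 6674).
Accumulate the product:
5406 * 3056 = 16520736 ≡ 2586
2586 * 6252 = 16167672 ≡ 3244
3244 * 6534 = 21196296 ≡ 6346

6346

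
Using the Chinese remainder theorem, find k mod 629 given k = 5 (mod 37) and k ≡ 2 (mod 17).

37⁻¹ mod 17: 37×6 ≡ 1 (mod 17), so 37⁻¹ ≡ 6.
k = 5 + 37×((2 − 5)×6 mod 17) = 5 + 37×16 = 597.
Check: 597 mod 37 = 5, 597 mod 17 = 2. ✓

597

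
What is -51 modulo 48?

-51 = -2·48 + 45, so -51 ≡ 45 (mod 48).

45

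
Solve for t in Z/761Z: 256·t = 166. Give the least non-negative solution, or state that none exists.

gcd(256, 761) = 1, so a unique solution mod 761 exists.
256⁻¹ ≡ 544 (mod 761).
t ≡ 544·166 ≡ 506 (mod 761).

506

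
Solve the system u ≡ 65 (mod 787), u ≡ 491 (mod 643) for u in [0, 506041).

787⁻¹ mod 643: 787*451 ≡ 1 (mod 643), so 787⁻¹ ≡ 451.
u = 65 + 787*((491 − 65)*451 mod 643) = 65 + 787*512 = 403009.

403009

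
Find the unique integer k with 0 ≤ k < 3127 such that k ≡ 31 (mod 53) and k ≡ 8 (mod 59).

2840

53⁻¹ mod 59: 53×49 ≡ 1 (mod 59), so 53⁻¹ ≡ 49.
k = 31 + 53×((8 − 31)×49 mod 59) = 31 + 53×53 = 2840.
Check: 2840 mod 53 = 31, 2840 mod 59 = 8. ✓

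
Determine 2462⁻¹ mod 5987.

5007

By the extended Euclidean algorithm:
5987 = 2*2462 + 1063
2462 = 2*1063 + 336
1063 = 3*336 + 55
336 = 6*55 + 6
55 = 9*6 + 1
6 = 6*1 + 0
gcd(2462, 5987) = 1, so the inverse exists.
Back-substitute for 1:
1 = 1*55 − 9*6
  = −9*336 + 55*55
  = 55*1063 − 174*336
  = −174*2462 + 403*1063
  = 403*5987 − 980*2462
So 2462⁻¹ ≡ −980 ≡ 5007 (mod 5987).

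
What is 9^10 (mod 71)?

10 in binary is 1010, i.e. 10 = 8 + 2.
9^1 ≡ 9 (mod 71)
9^2 ≡ 9^2 = 81 ≡ 10 (mod 71)
9^4 ≡ 10^2 = 100 ≡ 29 (mod 71)
9^8 ≡ 29^2 = 841 ≡ 60 (mod 71)
9^10 = 9^8 × 9^2 ≡ 60 × 10 (mod 71).
60 × 10 = 600 ≡ 32 (mod 71).

32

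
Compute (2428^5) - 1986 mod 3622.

3226

(2428)^5 ≡ 1590 (mod 3622)
1590 - 1986 = -396 ≡ 3226 (mod 3622)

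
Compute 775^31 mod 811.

490

Compute successive squares:
31 in binary is 11111, i.e. 31 = 16 + 8 + 4 + 2 + 1.
775^1 ≡ 775 (mod 811)
775^2 ≡ 775^2 = 600625 ≡ 485 (mod 811)
775^4 ≡ 485^2 = 235225 ≡ 35 (mod 811)
775^8 ≡ 35^2 = 1225 ≡ 414 (mod 811)
775^16 ≡ 414^2 = 171396 ≡ 275 (mod 811)
775^31 = 775^16 · 775^8 · 775^4 · 775^2 · 775^1 ≡ 275 · 414 · 35 · 485 · 775 (mod 811).
Accumulate the product:
275 · 414 = 113850 ≡ 310
310 · 35 = 10850 ≡ 307
307 · 485 = 148895 ≡ 482
482 · 775 = 373550 ≡ 490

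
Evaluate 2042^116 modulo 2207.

Compute successive squares:
2042^1 ≡ 2042 (mod 2207)
2042^2 ≡ 2042^2 = 4169764 ≡ 741 (mod 2207)
2042^4 ≡ 741^2 = 549081 ≡ 1745 (mod 2207)
2042^8 ≡ 1745^2 = 3045025 ≡ 1572 (mod 2207)
2042^16 ≡ 1572^2 = 2471184 ≡ 1551 (mod 2207)
2042^32 ≡ 1551^2 = 2405601 ≡ 2178 (mod 2207)
2042^64 ≡ 2178^2 = 4743684 ≡ 841 (mod 2207)
2042^116 = 2042^64 · 2042^32 · 2042^16 · 2042^4 ≡ 841 · 2178 · 1551 · 1745 (mod 2207).
Accumulate the product:
841 · 2178 = 1831698 ≡ 2095
2095 · 1551 = 3249345 ≡ 641
641 · 1745 = 1118545 ≡ 1803

1803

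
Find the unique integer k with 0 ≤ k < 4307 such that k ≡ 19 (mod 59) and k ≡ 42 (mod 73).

59⁻¹ mod 73: 59*26 ≡ 1 (mod 73), so 59⁻¹ ≡ 26.
k = 19 + 59*((42 − 19)*26 mod 73) = 19 + 59*14 = 845.

845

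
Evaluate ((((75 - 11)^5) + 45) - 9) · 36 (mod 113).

75 - 11 = 64
(64)^5 ≡ 4 (mod 113)
4 + 45 = 49
49 - 9 = 40
40 · 36 = 1440 ≡ 84 (mod 113)

84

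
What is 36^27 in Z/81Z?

0

Using repeated squaring:
36^1 ≡ 36 (mod 81)
36^2 ≡ 36^2 = 1296 ≡ 0 (mod 81)
36^4 ≡ 0^2 = 0 (mod 81)
36^8 ≡ 0^2 = 0 (mod 81)
36^16 ≡ 0^2 = 0 (mod 81)
36^27 = 36^16 · 36^8 · 36^2 · 36^1 ≡ 0 · 0 · 0 · 36 (mod 81).
Accumulate the product:
0 · 0 = 0
0 · 0 = 0
0 · 36 = 0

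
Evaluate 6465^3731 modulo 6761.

6465^1 ≡ 6465 (mod 6761)
6465^2 ≡ 6465^2 = 41796225 ≡ 6484 (mod 6761)
6465^4 ≡ 6484^2 = 42042256 ≡ 2358 (mod 6761)
6465^8 ≡ 2358^2 = 5560164 ≡ 2622 (mod 6761)
6465^16 ≡ 2622^2 = 6874884 ≡ 5708 (mod 6761)
6465^32 ≡ 5708^2 = 32581264 ≡ 5 (mod 6761)
6465^64 ≡ 5^2 = 25 (mod 6761)
6465^128 ≡ 25^2 = 625 (mod 6761)
6465^256 ≡ 625^2 = 390625 ≡ 5248 (mod 6761)
6465^512 ≡ 5248^2 = 27541504 ≡ 3951 (mod 6761)
6465^1024 ≡ 3951^2 = 15610401 ≡ 6013 (mod 6761)
6465^2048 ≡ 6013^2 = 36156169 ≡ 5102 (mod 6761)
6465^3731 = 6465^2048 × 6465^1024 × 6465^512 × 6465^128 × 6465^16 × 6465^2 × 6465^1 ≡ 5102 × 6013 × 3951 × 625 × 5708 × 6484 × 6465 (mod 6761).
Accumulate the product:
5102 × 6013 = 30678326 ≡ 3669
3669 × 3951 = 14496219 ≡ 635
635 × 625 = 396875 ≡ 4737
4737 × 5708 = 27038796 ≡ 1557
1557 × 6484 = 10095588 ≡ 1415
1415 × 6465 = 9147975 ≡ 342

342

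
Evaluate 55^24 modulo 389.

122

By square-and-multiply:
24 in binary is 11000, i.e. 24 = 16 + 8.
55^1 ≡ 55 (mod 389)
55^2 ≡ 55^2 = 3025 ≡ 302 (mod 389)
55^4 ≡ 302^2 = 91204 ≡ 178 (mod 389)
55^8 ≡ 178^2 = 31684 ≡ 175 (mod 389)
55^16 ≡ 175^2 = 30625 ≡ 283 (mod 389)
55^24 = 55^16 * 55^8 ≡ 283 * 175 (mod 389).
283 * 175 = 49525 ≡ 122 (mod 389).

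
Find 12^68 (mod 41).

By square-and-multiply:
68 in binary is 1000100, i.e. 68 = 64 + 4.
12^1 ≡ 12 (mod 41)
12^2 ≡ 12^2 = 144 ≡ 21 (mod 41)
12^4 ≡ 21^2 = 441 ≡ 31 (mod 41)
12^8 ≡ 31^2 = 961 ≡ 18 (mod 41)
12^16 ≡ 18^2 = 324 ≡ 37 (mod 41)
12^32 ≡ 37^2 = 1369 ≡ 16 (mod 41)
12^64 ≡ 16^2 = 256 ≡ 10 (mod 41)
12^68 = 12^64 × 12^4 ≡ 10 × 31 (mod 41).
10 × 31 = 310 ≡ 23 (mod 41).

23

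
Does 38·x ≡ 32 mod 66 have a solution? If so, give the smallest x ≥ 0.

13

gcd(38, 66) = 2, and 2 | 32, so solutions exist.
Divide through by 2: 19·x = 16 (mod 33).
19⁻¹ ≡ 7 (mod 33).
x ≡ 7·16 ≡ 13 (mod 33).
The smallest non-negative solution is x = 13.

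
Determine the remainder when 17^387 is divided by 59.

By square-and-multiply:
17^1 ≡ 17 (mod 59)
17^2 ≡ 17^2 = 289 ≡ 53 (mod 59)
17^4 ≡ 53^2 = 2809 ≡ 36 (mod 59)
17^8 ≡ 36^2 = 1296 ≡ 57 (mod 59)
17^16 ≡ 57^2 = 3249 ≡ 4 (mod 59)
17^32 ≡ 4^2 = 16 (mod 59)
17^64 ≡ 16^2 = 256 ≡ 20 (mod 59)
17^128 ≡ 20^2 = 400 ≡ 46 (mod 59)
17^256 ≡ 46^2 = 2116 ≡ 51 (mod 59)
17^387 = 17^256 × 17^128 × 17^2 × 17^1 ≡ 51 × 46 × 53 × 17 (mod 59).
Accumulate the product:
51 × 46 = 2346 ≡ 45
45 × 53 = 2385 ≡ 25
25 × 17 = 425 ≡ 12

12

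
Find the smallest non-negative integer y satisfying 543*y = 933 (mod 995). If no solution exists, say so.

436

gcd(543, 995) = 1, so a unique solution mod 995 exists.
543⁻¹ ≡ 667 (mod 995).
y ≡ 667*933 ≡ 436 (mod 995).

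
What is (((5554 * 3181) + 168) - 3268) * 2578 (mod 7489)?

5554 * 3181 = 17667274 ≡ 723 (mod 7489)
723 + 168 = 891
891 - 3268 = -2377 ≡ 5112 (mod 7489)
5112 * 2578 = 13178736 ≡ 5585 (mod 7489)

5585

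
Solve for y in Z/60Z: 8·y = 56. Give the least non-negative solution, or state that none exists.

gcd(8, 60) = 4, and 4 | 56, so solutions exist.
Divide through by 4: 2·y ≡ 14 mod 15.
2⁻¹ ≡ 8 (mod 15).
y ≡ 8·14 ≡ 7 (mod 15).
The smallest non-negative solution is y = 7.

7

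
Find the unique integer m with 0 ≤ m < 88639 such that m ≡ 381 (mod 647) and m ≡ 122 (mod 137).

86432

647⁻¹ mod 137: 647×18 ≡ 1 (mod 137), so 647⁻¹ ≡ 18.
m = 381 + 647×((122 − 381)×18 mod 137) = 381 + 647×133 = 86432.
Check: 86432 mod 647 = 381, 86432 mod 137 = 122. ✓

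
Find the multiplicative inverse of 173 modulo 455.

Apply the Euclidean algorithm and back-substitute:
455 = 2·173 + 109
173 = 1·109 + 64
109 = 1·64 + 45
64 = 1·45 + 19
45 = 2·19 + 7
19 = 2·7 + 5
7 = 1·5 + 2
5 = 2·2 + 1
2 = 2·1 + 0
gcd(173, 455) = 1, so the inverse exists.
Back-substitute for 1:
1 = 1·5 − 2·2
  = −2·7 + 3·5
  = 3·19 − 8·7
  = −8·45 + 19·19
  = 19·64 − 27·45
  = −27·109 + 46·64
  = 46·173 − 73·109
  = −73·455 + 192·173
So 173⁻¹ ≡ 192 (mod 455).

192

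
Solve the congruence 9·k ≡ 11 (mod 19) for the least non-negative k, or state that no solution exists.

gcd(9, 19) = 1, so a unique solution mod 19 exists.
9⁻¹ ≡ 17 (mod 19).
k ≡ 17·11 ≡ 16 (mod 19).

16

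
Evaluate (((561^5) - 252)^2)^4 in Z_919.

(561)^5 ≡ 475 (mod 919)
475 - 252 = 223
(223)^2 ≡ 103 (mod 919)
(103)^4 ≡ 32 (mod 919)

32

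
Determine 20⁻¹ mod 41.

41 = 2×20 + 1
20 = 20×1 + 0
gcd(20, 41) = 1, so the inverse exists.
Back-substitute for 1:
1 = 1×41 − 2×20
So 20⁻¹ ≡ −2 ≡ 39 (mod 41).

39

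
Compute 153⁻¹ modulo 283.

283 = 1×153 + 130
153 = 1×130 + 23
130 = 5×23 + 15
23 = 1×15 + 8
15 = 1×8 + 7
8 = 1×7 + 1
7 = 7×1 + 0
gcd(153, 283) = 1, so the inverse exists.
Back-substitute for 1:
1 = 1×8 − 1×7
  = −1×15 + 2×8
  = 2×23 − 3×15
  = −3×130 + 17×23
  = 17×153 − 20×130
  = −20×283 + 37×153
So 153⁻¹ ≡ 37 (mod 283).

37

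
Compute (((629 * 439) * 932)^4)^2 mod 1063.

224

629 * 439 = 276131 ≡ 814 (mod 1063)
814 * 932 = 758648 ≡ 729 (mod 1063)
(729)^4 ≡ 292 (mod 1063)
(292)^2 ≡ 224 (mod 1063)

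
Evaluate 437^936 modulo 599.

Compute successive squares:
936 in binary is 1110101000, i.e. 936 = 512 + 256 + 128 + 32 + 8.
437^1 ≡ 437 (mod 599)
437^2 ≡ 437^2 = 190969 ≡ 487 (mod 599)
437^4 ≡ 487^2 = 237169 ≡ 564 (mod 599)
437^8 ≡ 564^2 = 318096 ≡ 27 (mod 599)
437^16 ≡ 27^2 = 729 ≡ 130 (mod 599)
437^32 ≡ 130^2 = 16900 ≡ 128 (mod 599)
437^64 ≡ 128^2 = 16384 ≡ 211 (mod 599)
437^128 ≡ 211^2 = 44521 ≡ 195 (mod 599)
437^256 ≡ 195^2 = 38025 ≡ 288 (mod 599)
437^512 ≡ 288^2 = 82944 ≡ 282 (mod 599)
437^936 = 437^512 * 437^256 * 437^128 * 437^32 * 437^8 ≡ 282 * 288 * 195 * 128 * 27 (mod 599).
Accumulate the product:
282 * 288 = 81216 ≡ 351
351 * 195 = 68445 ≡ 159
159 * 128 = 20352 ≡ 585
585 * 27 = 15795 ≡ 221

221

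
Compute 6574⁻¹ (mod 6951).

295

By the extended Euclidean algorithm:
6951 = 1·6574 + 377
6574 = 17·377 + 165
377 = 2·165 + 47
165 = 3·47 + 24
47 = 1·24 + 23
24 = 1·23 + 1
23 = 23·1 + 0
gcd(6574, 6951) = 1, so the inverse exists.
Back-substitute for 1:
1 = 1·24 − 1·23
  = −1·47 + 2·24
  = 2·165 − 7·47
  = −7·377 + 16·165
  = 16·6574 − 279·377
  = −279·6951 + 295·6574
So 6574⁻¹ ≡ 295 (mod 6951).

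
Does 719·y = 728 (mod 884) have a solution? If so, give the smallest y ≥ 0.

gcd(719, 884) = 1, so a unique solution mod 884 exists.
719⁻¹ ≡ 75 (mod 884).
y ≡ 75·728 ≡ 676 (mod 884).

676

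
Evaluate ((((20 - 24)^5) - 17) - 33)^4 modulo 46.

32

20 - 24 = -4 ≡ 42 (mod 46)
(42)^5 ≡ 34 (mod 46)
34 - 17 = 17
17 - 33 = -16 ≡ 30 (mod 46)
(30)^4 ≡ 32 (mod 46)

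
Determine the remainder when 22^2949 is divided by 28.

8

By square-and-multiply:
2949 in binary is 101110000101, i.e. 2949 = 2048 + 512 + 256 + 128 + 4 + 1.
22^1 ≡ 22 (mod 28)
22^2 ≡ 22^2 = 484 ≡ 8 (mod 28)
22^4 ≡ 8^2 = 64 ≡ 8 (mod 28)
22^8 ≡ 8^2 = 64 ≡ 8 (mod 28)
22^16 ≡ 8^2 = 64 ≡ 8 (mod 28)
22^32 ≡ 8^2 = 64 ≡ 8 (mod 28)
22^64 ≡ 8^2 = 64 ≡ 8 (mod 28)
22^128 ≡ 8^2 = 64 ≡ 8 (mod 28)
22^256 ≡ 8^2 = 64 ≡ 8 (mod 28)
22^512 ≡ 8^2 = 64 ≡ 8 (mod 28)
22^1024 ≡ 8^2 = 64 ≡ 8 (mod 28)
22^2048 ≡ 8^2 = 64 ≡ 8 (mod 28)
22^2949 = 22^2048 × 22^512 × 22^256 × 22^128 × 22^4 × 22^1 ≡ 8 × 8 × 8 × 8 × 8 × 22 (mod 28).
Accumulate the product:
8 × 8 = 64 ≡ 8
8 × 8 = 64 ≡ 8
8 × 8 = 64 ≡ 8
8 × 8 = 64 ≡ 8
8 × 22 = 176 ≡ 8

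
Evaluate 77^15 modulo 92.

Compute successive squares:
15 in binary is 1111, i.e. 15 = 8 + 4 + 2 + 1.
77^1 ≡ 77 (mod 92)
77^2 ≡ 77^2 = 5929 ≡ 41 (mod 92)
77^4 ≡ 41^2 = 1681 ≡ 25 (mod 92)
77^8 ≡ 25^2 = 625 ≡ 73 (mod 92)
77^15 = 77^8 * 77^4 * 77^2 * 77^1 ≡ 73 * 25 * 41 * 77 (mod 92).
Accumulate the product:
73 * 25 = 1825 ≡ 77
77 * 41 = 3157 ≡ 29
29 * 77 = 2233 ≡ 25

25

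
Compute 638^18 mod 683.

553

By square-and-multiply:
18 in binary is 10010, i.e. 18 = 16 + 2.
638^1 ≡ 638 (mod 683)
638^2 ≡ 638^2 = 407044 ≡ 659 (mod 683)
638^4 ≡ 659^2 = 434281 ≡ 576 (mod 683)
638^8 ≡ 576^2 = 331776 ≡ 521 (mod 683)
638^16 ≡ 521^2 = 271441 ≡ 290 (mod 683)
638^18 = 638^16 · 638^2 ≡ 290 · 659 (mod 683).
290 · 659 = 191110 ≡ 553 (mod 683).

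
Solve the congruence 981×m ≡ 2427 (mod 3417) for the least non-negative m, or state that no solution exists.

gcd(981, 3417) = 3, and 3 | 2427, so solutions exist.
Divide through by 3: 327×m ≡ 809 (mod 1139).
327⁻¹ ≡ 829 (mod 1139).
m ≡ 829×809 ≡ 929 (mod 1139).
The smallest non-negative solution is m = 929.

929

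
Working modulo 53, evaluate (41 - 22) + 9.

28

41 - 22 = 19
19 + 9 = 28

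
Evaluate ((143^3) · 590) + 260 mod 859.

647

(143)^3 ≡ 171 (mod 859)
171 · 590 = 100890 ≡ 387 (mod 859)
387 + 260 = 647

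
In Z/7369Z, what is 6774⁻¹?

Apply the Euclidean algorithm and back-substitute:
7369 = 1×6774 + 595
6774 = 11×595 + 229
595 = 2×229 + 137
229 = 1×137 + 92
137 = 1×92 + 45
92 = 2×45 + 2
45 = 22×2 + 1
2 = 2×1 + 0
gcd(6774, 7369) = 1, so the inverse exists.
Bézout: 1 = 3313×7369 − 3604×6774.
So 6774⁻¹ ≡ −3604 ≡ 3765 (mod 7369).

3765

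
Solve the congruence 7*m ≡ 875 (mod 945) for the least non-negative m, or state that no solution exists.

125

gcd(7, 945) = 7, and 7 | 875, so solutions exist.
Divide through by 7: 1*m = 125 (mod 135).
1⁻¹ ≡ 1 (mod 135).
m ≡ 1*125 ≡ 125 (mod 135).
The smallest non-negative solution is m = 125.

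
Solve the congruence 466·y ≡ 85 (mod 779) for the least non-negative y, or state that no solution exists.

gcd(466, 779) = 1, so a unique solution mod 779 exists.
466⁻¹ ≡ 667 (mod 779).
y ≡ 667·85 ≡ 607 (mod 779).

607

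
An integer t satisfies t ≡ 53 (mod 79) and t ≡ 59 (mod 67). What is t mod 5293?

79⁻¹ mod 67: 79*28 ≡ 1 (mod 67), so 79⁻¹ ≡ 28.
t = 53 + 79*((59 − 53)*28 mod 67) = 53 + 79*34 = 2739.

2739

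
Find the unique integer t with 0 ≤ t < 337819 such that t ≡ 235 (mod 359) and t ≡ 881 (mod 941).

258715

359⁻¹ mod 941: 359·173 ≡ 1 (mod 941), so 359⁻¹ ≡ 173.
t = 235 + 359·((881 − 235)·173 mod 941) = 235 + 359·720 = 258715.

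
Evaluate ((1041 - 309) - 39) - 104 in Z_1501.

589

1041 - 309 = 732
732 - 39 = 693
693 - 104 = 589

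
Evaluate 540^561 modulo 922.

562

561 in binary is 1000110001, i.e. 561 = 512 + 32 + 16 + 1.
540^1 ≡ 540 (mod 922)
540^2 ≡ 540^2 = 291600 ≡ 248 (mod 922)
540^4 ≡ 248^2 = 61504 ≡ 652 (mod 922)
540^8 ≡ 652^2 = 425104 ≡ 62 (mod 922)
540^16 ≡ 62^2 = 3844 ≡ 156 (mod 922)
540^32 ≡ 156^2 = 24336 ≡ 364 (mod 922)
540^64 ≡ 364^2 = 132496 ≡ 650 (mod 922)
540^128 ≡ 650^2 = 422500 ≡ 224 (mod 922)
540^256 ≡ 224^2 = 50176 ≡ 388 (mod 922)
540^512 ≡ 388^2 = 150544 ≡ 258 (mod 922)
540^561 = 540^512 × 540^32 × 540^16 × 540^1 ≡ 258 × 364 × 156 × 540 (mod 922).
Accumulate the product:
258 × 364 = 93912 ≡ 790
790 × 156 = 123240 ≡ 614
614 × 540 = 331560 ≡ 562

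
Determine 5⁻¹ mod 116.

93

116 = 23·5 + 1
5 = 5·1 + 0
gcd(5, 116) = 1, so the inverse exists.
Back-substitute for 1:
1 = 1·116 − 23·5
So 5⁻¹ ≡ −23 ≡ 93 (mod 116).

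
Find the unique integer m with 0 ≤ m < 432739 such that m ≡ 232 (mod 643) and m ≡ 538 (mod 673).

643⁻¹ mod 673: 643×157 ≡ 1 (mod 673), so 643⁻¹ ≡ 157.
m = 232 + 643×((538 − 232)×157 mod 673) = 232 + 643×259 = 166769.
Check: 166769 mod 643 = 232, 166769 mod 673 = 538. ✓

166769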